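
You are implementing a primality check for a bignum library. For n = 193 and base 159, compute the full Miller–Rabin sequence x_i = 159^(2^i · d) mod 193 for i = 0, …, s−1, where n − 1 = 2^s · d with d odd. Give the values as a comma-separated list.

68, 185, 64, 43, 112, 192

n − 1 = 192 = 2^6 · 3, so s = 6 and d = 3.
x_0 = 159^3 mod 193 = 68.
x_1 = 68^2 mod 193 = 185.
x_2 = 185^2 mod 193 = 64.
x_3 = 64^2 mod 193 = 43.
x_4 = 43^2 mod 193 = 112.
x_5 = 112^2 mod 193 = 192.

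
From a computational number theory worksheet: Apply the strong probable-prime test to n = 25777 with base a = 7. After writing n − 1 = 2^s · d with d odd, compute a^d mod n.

n − 1 = 25776 = 2^4 · 1611, so s = 4 and d = 1611.
7^1611 mod 25777 = 19483.

19483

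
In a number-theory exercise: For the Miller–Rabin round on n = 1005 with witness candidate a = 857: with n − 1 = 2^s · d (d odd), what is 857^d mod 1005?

n − 1 = 1004 = 2^2 · 251, so s = 2 and d = 251.
857^251 mod 1005 = 563.

563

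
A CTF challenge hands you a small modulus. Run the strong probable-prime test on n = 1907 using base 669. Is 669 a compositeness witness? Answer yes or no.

n − 1 = 1906 = 2^1 · 953, so s = 1 and d = 953.
x_0 = 669^953 mod 1907 = 1.
x_0 = 1, so 669 is not a witness.

no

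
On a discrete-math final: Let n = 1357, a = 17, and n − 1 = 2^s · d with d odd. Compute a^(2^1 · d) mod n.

n − 1 = 1356 = 2^2 · 339, so s = 2 and d = 339.
x_0 = 17^339 mod 1357 = 1088.
x_1 = 1088^2 mod 1357 = 440.

440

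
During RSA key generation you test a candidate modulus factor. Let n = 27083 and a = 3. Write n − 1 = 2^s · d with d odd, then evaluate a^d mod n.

n − 1 = 27082 = 2^1 · 13541, so s = 1 and d = 13541.
3^13541 mod 27083 = 9952.

9952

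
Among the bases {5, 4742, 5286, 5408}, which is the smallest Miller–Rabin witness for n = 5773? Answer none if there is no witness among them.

5

n − 1 = 5772 = 2^2 · 1443, so s = 2 and d = 1443.
Base 5: x_0 = 5^1443 mod 5773 = 3816. x_0 is neither 1 nor 5772, so continue squaring. x_1 = 3816^2 mod 5773 = 2350. Reached i = s−1 = 1 without hitting −1: 5 is a Miller–Rabin witness and 5773 is composite.
Base 4742: x_0 = 4742^1443 mod 5773 = 3995. x_0 is neither 1 nor 5772, so continue squaring. x_1 = 3995^2 mod 5773 = 3453. Reached i = s−1 = 1 without hitting −1: 4742 is a Miller–Rabin witness and 5773 is composite.
Base 5286: x_0 = 5286^1443 mod 5773 = 4653. x_0 is neither 1 nor 5772, so continue squaring. x_1 = 4653^2 mod 5773 = 1659. Reached i = s−1 = 1 without hitting −1: 5286 is a Miller–Rabin witness and 5773 is composite.
Base 5408: x_0 = 5408^1443 mod 5773 = 952. x_0 is neither 1 nor 5772, so continue squaring. x_1 = 952^2 mod 5773 = 5716. Reached i = s−1 = 1 without hitting −1: 5408 is a Miller–Rabin witness and 5773 is composite.
The smallest witness among the given bases is 5.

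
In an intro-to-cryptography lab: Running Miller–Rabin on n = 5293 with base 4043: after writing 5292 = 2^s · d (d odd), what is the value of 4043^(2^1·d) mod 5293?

3543

n − 1 = 5292 = 2^2 · 1323, so s = 2 and d = 1323.
x_0 = 4043^1323 mod 5293 = 2385.
x_1 = 2385^2 mod 5293 = 3543.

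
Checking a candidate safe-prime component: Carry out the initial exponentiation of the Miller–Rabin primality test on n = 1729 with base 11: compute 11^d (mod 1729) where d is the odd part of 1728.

1331

n − 1 = 1728 = 2^6 · 27, so s = 6 and d = 27.
11^27 mod 1729 = 1331.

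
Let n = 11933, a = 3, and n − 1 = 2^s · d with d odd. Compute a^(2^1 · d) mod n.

n − 1 = 11932 = 2^2 · 2983, so s = 2 and d = 2983.
Repeated squaring mod 11933: 3^1 ≡ 3, 3^2 ≡ 9, 3^4 ≡ 81, 3^8 ≡ 6561, 3^16 ≡ 4390, 3^32 ≡ 305, 3^64 ≡ 9494, 3^128 ≡ 6087, 3^256 ≡ 11537, 3^512 ≡ 1687, 3^1024 ≡ 5915, 3^2048 ≡ 11602.
2983 = 2048 + 512 + 256 + 128 + 32 + 4 + 2 + 1, so 3^2983 ≡ 11602·1687·11537·6087·305·81·9·3 ≡ 8141 (mod 11933).
x_0 = 8141.
x_1 = 8141^2 mod 11933 = 11932.

11932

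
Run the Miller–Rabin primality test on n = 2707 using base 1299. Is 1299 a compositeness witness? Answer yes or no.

no

n − 1 = 2706 = 2^1 · 1353, so s = 1 and d = 1353.
Repeated squaring mod 2707: 1299^1 ≡ 1299, 1299^2 ≡ 940, 1299^4 ≡ 1118, 1299^8 ≡ 1997, 1299^16 ≡ 598, 1299^32 ≡ 280, 1299^64 ≡ 2604, 1299^128 ≡ 2488, 1299^256 ≡ 1942, 1299^512 ≡ 513, 1299^1024 ≡ 590.
1353 = 1024 + 256 + 64 + 8 + 1, so 1299^1353 ≡ 590·1942·2604·1997·1299 ≡ 2706 (mod 2707).
x_0 = 1299^1353 mod 2707 = 2706.
x_0 = 2706 ≡ −1, so 1299 is not a witness.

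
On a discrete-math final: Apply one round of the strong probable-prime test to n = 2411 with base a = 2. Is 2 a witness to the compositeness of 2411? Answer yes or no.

no

n − 1 = 2410 = 2^1 · 1205, so s = 1 and d = 1205.
x_0 = 2^1205 mod 2411 = 2410.
x_0 = 2410 ≡ −1, so 2 is not a witness.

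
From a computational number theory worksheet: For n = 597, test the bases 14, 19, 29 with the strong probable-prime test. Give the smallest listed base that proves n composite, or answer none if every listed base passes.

14

n − 1 = 596 = 2^2 · 149, so s = 2 and d = 149.
Base 14: x_0 = 14^149 mod 597 = 449. x_0 is neither 1 nor 596, so continue squaring. x_1 = 449^2 mod 597 = 412. Reached i = s−1 = 1 without hitting −1: 14 is a Miller–Rabin witness and 597 is composite.
Base 19: x_0 = 19^149 mod 597 = 340. x_0 is neither 1 nor 596, so continue squaring. x_1 = 340^2 mod 597 = 379. Reached i = s−1 = 1 without hitting −1: 19 is a Miller–Rabin witness and 597 is composite.
Base 29: x_0 = 29^149 mod 597 = 32. x_0 is neither 1 nor 596, so continue squaring. x_1 = 32^2 mod 597 = 427. Reached i = s−1 = 1 without hitting −1: 29 is a Miller–Rabin witness and 597 is composite.
The smallest witness among the given bases is 14.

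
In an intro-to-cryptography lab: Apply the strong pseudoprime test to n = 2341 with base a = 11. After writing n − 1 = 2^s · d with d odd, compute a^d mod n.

2340

n − 1 = 2340 = 2^2 · 585, so s = 2 and d = 585.
Repeated squaring mod 2341: 11^1 ≡ 11, 11^2 ≡ 121, 11^4 ≡ 595, 11^8 ≡ 534, 11^16 ≡ 1895, 11^32 ≡ 2272, 11^64 ≡ 79, 11^128 ≡ 1559, 11^256 ≡ 523, 11^512 ≡ 1973.
585 = 512 + 64 + 8 + 1, so 11^585 ≡ 1973·79·534·11 ≡ 2340 (mod 2341).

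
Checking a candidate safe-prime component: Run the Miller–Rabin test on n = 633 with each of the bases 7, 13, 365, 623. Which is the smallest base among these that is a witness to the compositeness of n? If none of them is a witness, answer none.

7

n − 1 = 632 = 2^3 · 79, so s = 3 and d = 79.
Base 7: x_0 = 7^79 mod 633 = 457. x_0 is neither 1 nor 632, so continue squaring. x_1 = 457^2 mod 633 = 592. x_2 = 592^2 mod 633 = 415. Reached i = s−1 = 2 without hitting −1: 7 is a Miller–Rabin witness and 633 is composite.
Base 13: x_0 = 13^79 mod 633 = 394. x_0 is neither 1 nor 632, so continue squaring. x_1 = 394^2 mod 633 = 151. x_2 = 151^2 mod 633 = 13. Reached i = s−1 = 2 without hitting −1: 13 is a Miller–Rabin witness and 633 is composite.
Base 365: x_0 = 365^79 mod 633 = 119. x_0 is neither 1 nor 632, so continue squaring. x_1 = 119^2 mod 633 = 235. x_2 = 235^2 mod 633 = 154. Reached i = s−1 = 2 without hitting −1: 365 is a Miller–Rabin witness and 633 is composite.
Base 623: x_0 = 623^79 mod 633 = 83. x_0 is neither 1 nor 632, so continue squaring. x_1 = 83^2 mod 633 = 559. x_2 = 559^2 mod 633 = 412. Reached i = s−1 = 2 without hitting −1: 623 is a Miller–Rabin witness and 633 is composite.
The smallest witness among the given bases is 7.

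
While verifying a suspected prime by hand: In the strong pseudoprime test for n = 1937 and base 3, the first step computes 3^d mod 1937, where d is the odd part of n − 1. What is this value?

1745

n − 1 = 1936 = 2^4 · 121, so s = 4 and d = 121.
Repeated squaring mod 1937: 3^1 ≡ 3, 3^2 ≡ 9, 3^4 ≡ 81, 3^8 ≡ 750, 3^16 ≡ 770, 3^32 ≡ 178, 3^64 ≡ 692.
121 = 64 + 32 + 16 + 8 + 1, so 3^121 ≡ 692·178·770·750·3 ≡ 1745 (mod 1937).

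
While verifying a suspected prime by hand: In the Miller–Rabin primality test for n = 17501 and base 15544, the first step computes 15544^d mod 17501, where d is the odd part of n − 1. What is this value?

15137

n − 1 = 17500 = 2^2 · 4375, so s = 2 and d = 4375.
By repeated squaring, 15544^4375 ≡ 15137 (mod 17501).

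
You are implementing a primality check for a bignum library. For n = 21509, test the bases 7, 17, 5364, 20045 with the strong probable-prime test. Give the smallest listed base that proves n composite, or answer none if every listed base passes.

7

n − 1 = 21508 = 2^2 · 5377, so s = 2 and d = 5377.
Base 7: x_0 = 7^5377 mod 21509 = 5436. x_0 is neither 1 nor 21508, so continue squaring. x_1 = 5436^2 mod 21509 = 18239. Reached i = s−1 = 1 without hitting −1: 7 is a Miller–Rabin witness and 21509 is composite.
Base 17: x_0 = 17^5377 mod 21509 = 2866. x_0 is neither 1 nor 21508, so continue squaring. x_1 = 2866^2 mod 21509 = 19027. Reached i = s−1 = 1 without hitting −1: 17 is a Miller–Rabin witness and 21509 is composite.
Base 5364: x_0 = 5364^5377 mod 21509 = 554. x_0 is neither 1 nor 21508, so continue squaring. x_1 = 554^2 mod 21509 = 5790. Reached i = s−1 = 1 without hitting −1: 5364 is a Miller–Rabin witness and 21509 is composite.
Base 20045: x_0 = 20045^5377 mod 21509 = 16532. x_0 is neither 1 nor 21508, so continue squaring. x_1 = 16532^2 mod 21509 = 13670. Reached i = s−1 = 1 without hitting −1: 20045 is a Miller–Rabin witness and 21509 is composite.
The smallest witness among the given bases is 7.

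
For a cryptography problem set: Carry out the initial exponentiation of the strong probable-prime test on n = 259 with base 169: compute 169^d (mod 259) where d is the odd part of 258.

n − 1 = 258 = 2^1 · 129, so s = 1 and d = 129.
By repeated squaring, 169^129 ≡ 85 (mod 259).

85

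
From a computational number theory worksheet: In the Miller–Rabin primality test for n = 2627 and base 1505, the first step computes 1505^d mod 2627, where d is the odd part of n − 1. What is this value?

188

n − 1 = 2626 = 2^1 · 1313, so s = 1 and d = 1313.
Repeated squaring mod 2627: 1505^1 ≡ 1505, 1505^2 ≡ 551, 1505^4 ≡ 1496, 1505^8 ≡ 2439, 1505^16 ≡ 1193, 1505^32 ≡ 2042, 1505^64 ≡ 715, 1505^128 ≡ 1587, 1505^256 ≡ 1903, 1505^512 ≡ 1403, 1505^1024 ≡ 786.
1313 = 1024 + 256 + 32 + 1, so 1505^1313 ≡ 786·1903·2042·1505 ≡ 188 (mod 2627).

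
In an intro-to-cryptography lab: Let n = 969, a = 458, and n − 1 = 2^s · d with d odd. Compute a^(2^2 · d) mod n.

n − 1 = 968 = 2^3 · 121, so s = 3 and d = 121.
x_0 = 458^121 mod 969 = 611.
x_1 = 611^2 mod 969 = 256.
x_2 = 256^2 mod 969 = 613.

613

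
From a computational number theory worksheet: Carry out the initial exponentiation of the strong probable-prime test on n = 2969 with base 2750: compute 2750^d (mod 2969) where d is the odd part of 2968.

n − 1 = 2968 = 2^3 · 371, so s = 3 and d = 371.
2750^371 mod 2969 = 544.

544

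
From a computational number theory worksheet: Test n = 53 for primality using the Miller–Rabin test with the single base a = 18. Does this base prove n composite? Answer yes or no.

n − 1 = 52 = 2^2 · 13, so s = 2 and d = 13.
Repeated squaring mod 53: 18^1 ≡ 18, 18^2 ≡ 6, 18^4 ≡ 36, 18^8 ≡ 24.
13 = 8 + 4 + 1, so 18^13 ≡ 24·36·18 ≡ 23 (mod 53).
x_0 = 18^13 mod 53 = 23.
x_0 is neither 1 nor 52, so continue squaring.
x_1 = 23^2 mod 53 = 52.
x_1 ≡ −1, so 18 is not a witness.

no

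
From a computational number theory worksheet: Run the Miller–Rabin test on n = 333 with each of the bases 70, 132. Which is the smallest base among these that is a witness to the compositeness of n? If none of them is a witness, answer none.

n − 1 = 332 = 2^2 · 83, so s = 2 and d = 83.
Base 70: x_0 = 70^83 mod 333 = 238. x_0 is neither 1 nor 332, so continue squaring. x_1 = 238^2 mod 333 = 34. Reached i = s−1 = 1 without hitting −1: 70 is a Miller–Rabin witness and 333 is composite.
Base 132: x_0 = 132^83 mod 333 = 225. x_0 is neither 1 nor 332, so continue squaring. x_1 = 225^2 mod 333 = 9. Reached i = s−1 = 1 without hitting −1: 132 is a Miller–Rabin witness and 333 is composite.
The smallest witness among the given bases is 70.

70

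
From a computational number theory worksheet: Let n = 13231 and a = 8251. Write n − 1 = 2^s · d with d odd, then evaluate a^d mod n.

n − 1 = 13230 = 2^1 · 6615, so s = 1 and d = 6615.
8251^6615 mod 13231 = 2438.

2438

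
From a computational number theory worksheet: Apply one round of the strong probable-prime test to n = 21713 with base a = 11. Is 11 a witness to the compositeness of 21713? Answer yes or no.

n − 1 = 21712 = 2^4 · 1357, so s = 4 and d = 1357.
Repeated squaring mod 21713: 11^1 ≡ 11, 11^2 ≡ 121, 11^4 ≡ 14641, 11^8 ≡ 8145, 11^16 ≡ 7810, 11^32 ≡ 4283, 11^64 ≡ 18317, 11^128 ≡ 3213, 11^256 ≡ 9694, 11^512 ≡ 21485, 11^1024 ≡ 8558.
1357 = 1024 + 256 + 64 + 8 + 4 + 1, so 11^1357 ≡ 8558·9694·18317·8145·14641·11 ≡ 7361 (mod 21713).
x_0 = 11^1357 mod 21713 = 7361.
x_0 is neither 1 nor 21712, so continue squaring.
x_1 = 7361^2 mod 21713 = 10386.
x_2 = 10386^2 mod 21713 = 20525.
x_3 = 20525^2 mod 21713 = 21712.
x_3 ≡ −1, so 11 is not a witness.

no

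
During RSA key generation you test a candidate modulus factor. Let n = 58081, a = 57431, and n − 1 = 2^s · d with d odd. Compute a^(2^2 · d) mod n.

n − 1 = 58080 = 2^5 · 1815, so s = 5 and d = 1815.
By repeated squaring, 57431^1815 ≡ 17222 (mod 58081).
x_0 = 17222.
x_1 = 17222^2 mod 58081 = 35698.
x_2 = 35698^2 mod 58081 = 50064.

50064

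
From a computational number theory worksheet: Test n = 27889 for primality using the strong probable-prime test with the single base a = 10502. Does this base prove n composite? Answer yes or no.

yes

n − 1 = 27888 = 2^4 · 1743, so s = 4 and d = 1743.
x_0 = 10502^1743 mod 27889 = 24214.
x_0 is neither 1 nor 27888, so continue squaring.
x_1 = 24214^2 mod 27889 = 7349.
x_2 = 7349^2 mod 27889 = 14697.
x_3 = 14697^2 mod 27889 = 1504.
Reached i = s−1 = 3 without hitting −1: 10502 is a Miller–Rabin witness and 27889 is composite.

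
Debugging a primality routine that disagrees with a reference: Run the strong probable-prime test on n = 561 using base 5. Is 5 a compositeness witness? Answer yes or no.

yes

n − 1 = 560 = 2^4 · 35, so s = 4 and d = 35.
x_0 = 5^35 mod 561 = 23.
x_0 is neither 1 nor 560, so continue squaring.
x_1 = 23^2 mod 561 = 529.
x_2 = 529^2 mod 561 = 463.
x_3 = 463^2 mod 561 = 67.
Reached i = s−1 = 3 without hitting −1: 5 is a Miller–Rabin witness and 561 is composite.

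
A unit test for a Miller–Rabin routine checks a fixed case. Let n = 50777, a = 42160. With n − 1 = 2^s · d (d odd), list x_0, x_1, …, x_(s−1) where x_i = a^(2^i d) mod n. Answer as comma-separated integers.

n − 1 = 50776 = 2^3 · 6347, so s = 3 and d = 6347.
x_0 = 42160^6347 mod 50777 = 1.
x_1 = 1^2 mod 50777 = 1.
x_2 = 1^2 mod 50777 = 1.

1, 1, 1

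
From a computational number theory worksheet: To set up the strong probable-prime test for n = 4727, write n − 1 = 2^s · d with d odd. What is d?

2363

Halving: 4726 → 2363; 2363 is odd.
So 4726 = 2^1 · 2363.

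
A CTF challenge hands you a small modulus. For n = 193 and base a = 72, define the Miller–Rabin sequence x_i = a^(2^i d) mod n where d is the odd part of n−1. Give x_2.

n − 1 = 192 = 2^6 · 3, so s = 6 and d = 3.
x_0 = 72^3 mod 193 = 179.
x_1 = 179^2 mod 193 = 3.
x_2 = 3^2 mod 193 = 9.

9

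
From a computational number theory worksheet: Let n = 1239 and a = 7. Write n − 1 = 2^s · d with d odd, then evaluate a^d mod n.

n − 1 = 1238 = 2^1 · 619, so s = 1 and d = 619.
7^619 mod 1239 = 595.

595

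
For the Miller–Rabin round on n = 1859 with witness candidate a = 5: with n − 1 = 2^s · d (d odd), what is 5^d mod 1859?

1032

n − 1 = 1858 = 2^1 · 929, so s = 1 and d = 929.
5^929 mod 1859 = 1032.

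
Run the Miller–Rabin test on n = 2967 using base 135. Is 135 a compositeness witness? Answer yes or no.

yes

n − 1 = 2966 = 2^1 · 1483, so s = 1 and d = 1483.
Repeated squaring mod 2967: 135^1 ≡ 135, 135^2 ≡ 423, 135^4 ≡ 909, 135^8 ≡ 1455, 135^16 ≡ 1554, 135^32 ≡ 2745, 135^64 ≡ 1812, 135^128 ≡ 1842, 135^256 ≡ 1683, 135^512 ≡ 1971, 135^1024 ≡ 1038.
1483 = 1024 + 256 + 128 + 64 + 8 + 2 + 1, so 135^1483 ≡ 1038·1683·1842·1812·1455·423·135 ≡ 2328 (mod 2967).
x_0 = 135^1483 mod 2967 = 2328.
x_0 ∉ {1, 2966} and s = 1, so 135 is a Miller–Rabin witness and 2967 is composite.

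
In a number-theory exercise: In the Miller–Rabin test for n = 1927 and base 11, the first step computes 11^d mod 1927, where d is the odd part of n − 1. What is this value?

962

n − 1 = 1926 = 2^1 · 963, so s = 1 and d = 963.
11^963 mod 1927 = 962.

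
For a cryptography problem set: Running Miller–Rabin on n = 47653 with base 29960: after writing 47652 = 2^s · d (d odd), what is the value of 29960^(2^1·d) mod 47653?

n − 1 = 47652 = 2^2 · 11913, so s = 2 and d = 11913.
x_0 = 29960^11913 mod 47653 = 30369.
x_1 = 30369^2 mod 47653 = 47652.

47652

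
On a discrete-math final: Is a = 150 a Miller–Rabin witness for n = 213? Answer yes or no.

n − 1 = 212 = 2^2 · 53, so s = 2 and d = 53.
Repeated squaring mod 213: 150^1 ≡ 150, 150^2 ≡ 135, 150^4 ≡ 120, 150^8 ≡ 129, 150^16 ≡ 27, 150^32 ≡ 90.
53 = 32 + 16 + 4 + 1, so 150^53 ≡ 90·27·120·150 ≡ 24 (mod 213).
x_0 = 150^53 mod 213 = 24.
x_0 is neither 1 nor 212, so continue squaring.
x_1 = 24^2 mod 213 = 150.
Reached i = s−1 = 1 without hitting −1: 150 is a Miller–Rabin witness and 213 is composite.

yes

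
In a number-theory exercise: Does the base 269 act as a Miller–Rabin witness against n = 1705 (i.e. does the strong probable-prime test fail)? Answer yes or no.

n − 1 = 1704 = 2^3 · 213, so s = 3 and d = 213.
Repeated squaring mod 1705: 269^1 ≡ 269, 269^2 ≡ 751, 269^4 ≡ 1351, 269^8 ≡ 851, 269^16 ≡ 1281, 269^32 ≡ 751, 269^64 ≡ 1351, 269^128 ≡ 851.
213 = 128 + 64 + 16 + 4 + 1, so 269^213 ≡ 851·1351·1281·1351·269 ≡ 829 (mod 1705).
x_0 = 269^213 mod 1705 = 829.
x_0 is neither 1 nor 1704, so continue squaring.
x_1 = 829^2 mod 1705 = 126.
x_2 = 126^2 mod 1705 = 531.
Reached i = s−1 = 2 without hitting −1: 269 is a Miller–Rabin witness and 1705 is composite.

yes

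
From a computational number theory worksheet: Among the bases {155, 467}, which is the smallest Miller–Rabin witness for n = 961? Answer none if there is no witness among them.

n − 1 = 960 = 2^6 · 15, so s = 6 and d = 15.
Base 155: x_0 = 155^15 mod 961 = 0. x_0 is neither 1 nor 960, so continue squaring. x_1 = 0^2 mod 961 = 0. x_2 = 0^2 mod 961 = 0. x_3 = 0^2 mod 961 = 0. x_4 = 0^2 mod 961 = 0. x_5 = 0^2 mod 961 = 0. Reached i = s−1 = 5 without hitting −1: 155 is a Miller–Rabin witness and 961 is composite.
Base 467: x_0 = 467^15 mod 961 = 218. x_0 is neither 1 nor 960, so continue squaring. x_1 = 218^2 mod 961 = 435. x_2 = 435^2 mod 961 = 869. x_3 = 869^2 mod 961 = 776. x_4 = 776^2 mod 961 = 590. x_5 = 590^2 mod 961 = 218. Reached i = s−1 = 5 without hitting −1: 467 is a Miller–Rabin witness and 961 is composite.
The smallest witness among the given bases is 155.

155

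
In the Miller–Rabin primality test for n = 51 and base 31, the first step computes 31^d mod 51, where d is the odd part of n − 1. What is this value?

n − 1 = 50 = 2^1 · 25, so s = 1 and d = 25.
31^25 mod 51 = 37.

37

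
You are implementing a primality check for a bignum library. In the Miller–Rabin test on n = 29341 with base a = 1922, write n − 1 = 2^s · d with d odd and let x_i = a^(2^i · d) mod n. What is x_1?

29340

n − 1 = 29340 = 2^2 · 7335, so s = 2 and d = 7335.
x_0 = 1922^7335 mod 29341 = 2917.
x_1 = 2917^2 mod 29341 = 29340.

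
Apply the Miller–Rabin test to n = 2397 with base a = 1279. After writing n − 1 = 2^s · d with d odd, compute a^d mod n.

574

n − 1 = 2396 = 2^2 · 599, so s = 2 and d = 599.
Repeated squaring mod 2397: 1279^1 ≡ 1279, 1279^2 ≡ 1087, 1279^4 ≡ 2245, 1279^8 ≡ 1531, 1279^16 ≡ 2092, 1279^32 ≡ 1939, 1279^64 ≡ 1225, 1279^128 ≡ 103, 1279^256 ≡ 1021, 1279^512 ≡ 2143.
599 = 512 + 64 + 16 + 4 + 2 + 1, so 1279^599 ≡ 2143·1225·2092·2245·1087·1279 ≡ 574 (mod 2397).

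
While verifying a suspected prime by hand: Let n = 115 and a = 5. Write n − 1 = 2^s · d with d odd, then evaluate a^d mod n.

n − 1 = 114 = 2^1 · 57, so s = 1 and d = 57.
5^57 mod 115 = 90.

90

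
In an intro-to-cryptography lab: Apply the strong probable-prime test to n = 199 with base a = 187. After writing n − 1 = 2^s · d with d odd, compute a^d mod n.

1

n − 1 = 198 = 2^1 · 99, so s = 1 and d = 99.
187^99 mod 199 = 1.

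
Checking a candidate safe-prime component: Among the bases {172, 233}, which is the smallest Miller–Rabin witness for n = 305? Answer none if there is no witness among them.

none

n − 1 = 304 = 2^4 · 19, so s = 4 and d = 19.
Base 172: x_0 = 172^19 mod 305 = 133. x_0 is neither 1 nor 304, so continue squaring. x_1 = 133^2 mod 305 = 304. x_1 ≡ −1, so 172 is not a witness.
Base 233: x_0 = 233^19 mod 305 = 72. x_0 is neither 1 nor 304, so continue squaring. x_1 = 72^2 mod 305 = 304. x_1 ≡ −1, so 233 is not a witness.
No listed base is a witness for 305.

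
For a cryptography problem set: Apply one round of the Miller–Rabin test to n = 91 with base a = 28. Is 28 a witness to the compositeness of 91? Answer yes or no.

n − 1 = 90 = 2^1 · 45, so s = 1 and d = 45.
Repeated squaring mod 91: 28^1 ≡ 28, 28^2 ≡ 56, 28^4 ≡ 42, 28^8 ≡ 35, 28^16 ≡ 42, 28^32 ≡ 35.
45 = 32 + 8 + 4 + 1, so 28^45 ≡ 35·35·42·28 ≡ 70 (mod 91).
x_0 = 28^45 mod 91 = 70.
x_0 ∉ {1, 90} and s = 1, so 28 is a Miller–Rabin witness and 91 is composite.

yes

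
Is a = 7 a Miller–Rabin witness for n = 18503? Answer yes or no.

n − 1 = 18502 = 2^1 · 9251, so s = 1 and d = 9251.
By repeated squaring, 7^9251 ≡ 18502 (mod 18503).
x_0 = 7^9251 mod 18503 = 18502.
x_0 = 18502 ≡ −1, so 7 is not a witness.

no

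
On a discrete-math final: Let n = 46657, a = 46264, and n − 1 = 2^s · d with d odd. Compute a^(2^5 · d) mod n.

1

n − 1 = 46656 = 2^6 · 729, so s = 6 and d = 729.
x_0 = 46264^729 mod 46657 = 13610.
x_1 = 13610^2 mod 46657 = 3810.
x_2 = 3810^2 mod 46657 = 5773.
x_3 = 5773^2 mod 46657 = 14431.
x_4 = 14431^2 mod 46657 = 23570.
x_5 = 23570^2 mod 46657 = 1.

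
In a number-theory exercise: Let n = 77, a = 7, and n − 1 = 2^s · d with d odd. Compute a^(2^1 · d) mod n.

n − 1 = 76 = 2^2 · 19, so s = 2 and d = 19.
x_0 = 7^19 mod 77 = 63.
x_1 = 63^2 mod 77 = 42.

42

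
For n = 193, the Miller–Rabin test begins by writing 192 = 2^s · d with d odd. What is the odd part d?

3

Halving: 192 → 96 → 48 → 24 → 12 → 6 → 3; 3 is odd.
So 192 = 2^6 · 3.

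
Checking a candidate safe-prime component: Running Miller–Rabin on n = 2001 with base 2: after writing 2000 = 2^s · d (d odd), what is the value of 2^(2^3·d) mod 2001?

n − 1 = 2000 = 2^4 · 125, so s = 4 and d = 125.
x_0 = 2^125 mod 2001 = 1580.
x_1 = 1580^2 mod 2001 = 1153.
x_2 = 1153^2 mod 2001 = 745.
x_3 = 745^2 mod 2001 = 748.

748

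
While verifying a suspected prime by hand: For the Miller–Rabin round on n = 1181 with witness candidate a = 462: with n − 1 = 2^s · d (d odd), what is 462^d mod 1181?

938

n − 1 = 1180 = 2^2 · 295, so s = 2 and d = 295.
462^295 mod 1181 = 938.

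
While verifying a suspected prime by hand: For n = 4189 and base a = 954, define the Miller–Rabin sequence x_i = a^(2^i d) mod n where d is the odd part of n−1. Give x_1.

3608

n − 1 = 4188 = 2^2 · 1047, so s = 2 and d = 1047.
x_0 = 954^1047 mod 4189 = 3714.
x_1 = 3714^2 mod 4189 = 3608.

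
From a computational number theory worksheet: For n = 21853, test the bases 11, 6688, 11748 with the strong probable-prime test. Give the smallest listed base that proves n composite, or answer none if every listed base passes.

n − 1 = 21852 = 2^2 · 5463, so s = 2 and d = 5463.
Base 11: x_0 = 11^5463 mod 21853 = 19661. x_0 is neither 1 nor 21852, so continue squaring. x_1 = 19661^2 mod 21853 = 19057. Reached i = s−1 = 1 without hitting −1: 11 is a Miller–Rabin witness and 21853 is composite.
Base 6688: x_0 = 6688^5463 mod 21853 = 7054. x_0 is neither 1 nor 21852, so continue squaring. x_1 = 7054^2 mod 21853 = 21488. Reached i = s−1 = 1 without hitting −1: 6688 is a Miller–Rabin witness and 21853 is composite.
Base 11748: x_0 = 11748^5463 mod 21853 = 17642. x_0 is neither 1 nor 21852, so continue squaring. x_1 = 17642^2 mod 21853 = 9738. Reached i = s−1 = 1 without hitting −1: 11748 is a Miller–Rabin witness and 21853 is composite.
The smallest witness among the given bases is 11.

11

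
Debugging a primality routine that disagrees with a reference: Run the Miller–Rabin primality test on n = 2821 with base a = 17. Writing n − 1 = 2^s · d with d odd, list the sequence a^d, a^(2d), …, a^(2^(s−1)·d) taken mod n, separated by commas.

2820, 1

n − 1 = 2820 = 2^2 · 705, so s = 2 and d = 705.
x_0 = 17^705 mod 2821 = 2820.
x_1 = 2820^2 mod 2821 = 1.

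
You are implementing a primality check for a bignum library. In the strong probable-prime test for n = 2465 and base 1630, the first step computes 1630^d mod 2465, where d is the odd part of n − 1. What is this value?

n − 1 = 2464 = 2^5 · 77, so s = 5 and d = 77.
Repeated squaring mod 2465: 1630^1 ≡ 1630, 1630^2 ≡ 2095, 1630^4 ≡ 1325, 1630^8 ≡ 545, 1630^16 ≡ 1225, 1630^32 ≡ 1905, 1630^64 ≡ 545.
77 = 64 + 8 + 4 + 1, so 1630^77 ≡ 545·545·1325·1630 ≡ 1855 (mod 2465).

1855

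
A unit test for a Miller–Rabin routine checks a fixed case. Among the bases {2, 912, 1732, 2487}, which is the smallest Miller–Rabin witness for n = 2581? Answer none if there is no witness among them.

n − 1 = 2580 = 2^2 · 645, so s = 2 and d = 645.
Base 2: x_0 = 2^645 mod 2581 = 2264. x_0 is neither 1 nor 2580, so continue squaring. x_1 = 2264^2 mod 2581 = 2411. Reached i = s−1 = 1 without hitting −1: 2 is a Miller–Rabin witness and 2581 is composite.
Base 912: x_0 = 912^645 mod 2581 = 100. x_0 is neither 1 nor 2580, so continue squaring. x_1 = 100^2 mod 2581 = 2257. Reached i = s−1 = 1 without hitting −1: 912 is a Miller–Rabin witness and 2581 is composite.
Base 1732: x_0 = 1732^645 mod 2581 = 630. x_0 is neither 1 nor 2580, so continue squaring. x_1 = 630^2 mod 2581 = 2007. Reached i = s−1 = 1 without hitting −1: 1732 is a Miller–Rabin witness and 2581 is composite.
Base 2487: x_0 = 2487^645 mod 2581 = 428. x_0 is neither 1 nor 2580, so continue squaring. x_1 = 428^2 mod 2581 = 2514. Reached i = s−1 = 1 without hitting −1: 2487 is a Miller–Rabin witness and 2581 is composite.
The smallest witness among the given bases is 2.

2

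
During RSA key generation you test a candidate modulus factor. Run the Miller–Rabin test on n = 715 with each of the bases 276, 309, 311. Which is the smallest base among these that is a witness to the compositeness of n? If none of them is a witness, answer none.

n − 1 = 714 = 2^1 · 357, so s = 1 and d = 357.
Base 276: x_0 = 276^357 mod 715 = 1. x_0 = 1, so 276 is not a witness.
Base 309: x_0 = 309^357 mod 715 = 584. x_0 ∉ {1, 714} and s = 1, so 309 is a Miller–Rabin witness and 715 is composite.
Base 311: x_0 = 311^357 mod 715 = 636. x_0 ∉ {1, 714} and s = 1, so 311 is a Miller–Rabin witness and 715 is composite.
The smallest witness among the given bases is 309.

309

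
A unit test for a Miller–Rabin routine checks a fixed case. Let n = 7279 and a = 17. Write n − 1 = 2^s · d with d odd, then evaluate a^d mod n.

7146

n − 1 = 7278 = 2^1 · 3639, so s = 1 and d = 3639.
17^3639 mod 7279 = 7146.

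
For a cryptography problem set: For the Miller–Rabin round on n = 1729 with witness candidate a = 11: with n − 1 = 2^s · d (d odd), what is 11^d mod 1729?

1331

n − 1 = 1728 = 2^6 · 27, so s = 6 and d = 27.
Repeated squaring mod 1729: 11^1 ≡ 11, 11^2 ≡ 121, 11^4 ≡ 809, 11^8 ≡ 919, 11^16 ≡ 809.
27 = 16 + 8 + 2 + 1, so 11^27 ≡ 809·919·121·11 ≡ 1331 (mod 1729).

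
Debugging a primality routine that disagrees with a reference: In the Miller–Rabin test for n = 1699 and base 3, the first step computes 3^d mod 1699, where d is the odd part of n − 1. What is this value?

1698

n − 1 = 1698 = 2^1 · 849, so s = 1 and d = 849.
Repeated squaring mod 1699: 3^1 ≡ 3, 3^2 ≡ 9, 3^4 ≡ 81, 3^8 ≡ 1464, 3^16 ≡ 857, 3^32 ≡ 481, 3^64 ≡ 297, 3^128 ≡ 1560, 3^256 ≡ 632, 3^512 ≡ 159.
849 = 512 + 256 + 64 + 16 + 1, so 3^849 ≡ 159·632·297·857·3 ≡ 1698 (mod 1699).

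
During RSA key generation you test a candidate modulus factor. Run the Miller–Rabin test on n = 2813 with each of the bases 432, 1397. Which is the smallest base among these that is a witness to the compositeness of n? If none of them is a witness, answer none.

n − 1 = 2812 = 2^2 · 703, so s = 2 and d = 703.
Base 432: x_0 = 432^703 mod 2813 = 2525. x_0 is neither 1 nor 2812, so continue squaring. x_1 = 2525^2 mod 2813 = 1367. Reached i = s−1 = 1 without hitting −1: 432 is a Miller–Rabin witness and 2813 is composite.
Base 1397: x_0 = 1397^703 mod 2813 = 1372. x_0 is neither 1 nor 2812, so continue squaring. x_1 = 1372^2 mod 2813 = 487. Reached i = s−1 = 1 without hitting −1: 1397 is a Miller–Rabin witness and 2813 is composite.
The smallest witness among the given bases is 432.

432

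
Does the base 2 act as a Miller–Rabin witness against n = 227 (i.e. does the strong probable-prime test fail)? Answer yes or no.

n − 1 = 226 = 2^1 · 113, so s = 1 and d = 113.
x_0 = 2^113 mod 227 = 226.
x_0 = 226 ≡ −1, so 2 is not a witness.

no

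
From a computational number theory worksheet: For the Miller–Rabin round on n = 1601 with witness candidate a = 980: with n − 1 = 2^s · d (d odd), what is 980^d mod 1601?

169

n − 1 = 1600 = 2^6 · 25, so s = 6 and d = 25.
980^25 mod 1601 = 169.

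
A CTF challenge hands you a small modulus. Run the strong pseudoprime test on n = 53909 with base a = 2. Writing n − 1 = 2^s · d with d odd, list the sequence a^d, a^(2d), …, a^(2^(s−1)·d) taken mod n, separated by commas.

27284, 41184

n − 1 = 53908 = 2^2 · 13477, so s = 2 and d = 13477.
x_0 = 2^13477 mod 53909 = 27284.
x_1 = 27284^2 mod 53909 = 41184.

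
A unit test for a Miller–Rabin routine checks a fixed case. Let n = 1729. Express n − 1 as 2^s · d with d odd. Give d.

27

Halving: 1728 → 864 → 432 → 216 → 108 → 54 → 27; 27 is odd.
So 1728 = 2^6 · 27.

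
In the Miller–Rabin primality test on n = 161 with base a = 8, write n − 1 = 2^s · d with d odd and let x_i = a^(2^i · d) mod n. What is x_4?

n − 1 = 160 = 2^5 · 5, so s = 5 and d = 5.
By repeated squaring, 8^5 ≡ 85 (mod 161).
x_0 = 85.
x_1 = 85^2 mod 161 = 141.
x_2 = 141^2 mod 161 = 78.
x_3 = 78^2 mod 161 = 127.
x_4 = 127^2 mod 161 = 29.

29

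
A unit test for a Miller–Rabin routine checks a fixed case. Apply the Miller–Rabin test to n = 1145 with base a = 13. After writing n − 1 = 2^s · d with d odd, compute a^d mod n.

n − 1 = 1144 = 2^3 · 143, so s = 3 and d = 143.
Repeated squaring mod 1145: 13^1 ≡ 13, 13^2 ≡ 169, 13^4 ≡ 1081, 13^8 ≡ 661, 13^16 ≡ 676, 13^32 ≡ 121, 13^64 ≡ 901, 13^128 ≡ 1141.
143 = 128 + 8 + 4 + 2 + 1, so 13^143 ≡ 1141·661·1081·169·13 ≡ 937 (mod 1145).

937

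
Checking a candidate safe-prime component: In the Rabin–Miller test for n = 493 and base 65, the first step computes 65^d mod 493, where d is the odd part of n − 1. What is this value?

n − 1 = 492 = 2^2 · 123, so s = 2 and d = 123.
Repeated squaring mod 493: 65^1 ≡ 65, 65^2 ≡ 281, 65^4 ≡ 81, 65^8 ≡ 152, 65^16 ≡ 426, 65^32 ≡ 52, 65^64 ≡ 239.
123 = 64 + 32 + 16 + 8 + 2 + 1, so 65^123 ≡ 239·52·426·152·281·65 ≡ 197 (mod 493).

197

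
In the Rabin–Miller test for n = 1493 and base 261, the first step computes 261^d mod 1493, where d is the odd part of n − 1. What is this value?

n − 1 = 1492 = 2^2 · 373, so s = 2 and d = 373.
261^373 mod 1493 = 432.

432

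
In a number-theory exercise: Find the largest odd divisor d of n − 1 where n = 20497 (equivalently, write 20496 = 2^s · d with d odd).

Halving: 20496 → 10248 → 5124 → 2562 → 1281; 1281 is odd.
So 20496 = 2^4 · 1281.

1281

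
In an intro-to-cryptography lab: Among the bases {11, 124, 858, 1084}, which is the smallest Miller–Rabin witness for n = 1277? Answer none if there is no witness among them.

none

n − 1 = 1276 = 2^2 · 319, so s = 2 and d = 319.
Base 11: x_0 = 11^319 mod 1277 = 1. x_0 = 1, so 11 is not a witness.
Base 124: x_0 = 124^319 mod 1277 = 113. x_0 is neither 1 nor 1276, so continue squaring. x_1 = 113^2 mod 1277 = 1276. x_1 ≡ −1, so 124 is not a witness.
Base 858: x_0 = 858^319 mod 1277 = 1276. x_0 = 1276 ≡ −1, so 858 is not a witness.
Base 1084: x_0 = 1084^319 mod 1277 = 1164. x_0 is neither 1 nor 1276, so continue squaring. x_1 = 1164^2 mod 1277 = 1276. x_1 ≡ −1, so 1084 is not a witness.
No listed base is a witness for 1277.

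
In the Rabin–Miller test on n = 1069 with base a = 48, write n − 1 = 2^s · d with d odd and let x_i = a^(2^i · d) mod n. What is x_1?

n − 1 = 1068 = 2^2 · 267, so s = 2 and d = 267.
Repeated squaring mod 1069: 48^1 ≡ 48, 48^2 ≡ 166, 48^4 ≡ 831, 48^8 ≡ 1056, 48^16 ≡ 169, 48^32 ≡ 767, 48^64 ≡ 339, 48^128 ≡ 538, 48^256 ≡ 814.
267 = 256 + 8 + 2 + 1, so 48^267 ≡ 814·1056·166·48 ≡ 1068 (mod 1069).
x_0 = 1068.
x_1 = 1068^2 mod 1069 = 1.

1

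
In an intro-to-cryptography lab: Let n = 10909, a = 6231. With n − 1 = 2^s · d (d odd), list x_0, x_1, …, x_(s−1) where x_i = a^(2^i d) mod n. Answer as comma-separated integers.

1, 1

n − 1 = 10908 = 2^2 · 2727, so s = 2 and d = 2727.
x_0 = 6231^2727 mod 10909 = 1.
x_1 = 1^2 mod 10909 = 1.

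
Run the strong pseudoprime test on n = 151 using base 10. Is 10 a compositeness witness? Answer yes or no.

no

n − 1 = 150 = 2^1 · 75, so s = 1 and d = 75.
x_0 = 10^75 mod 151 = 1.
x_0 = 1, so 10 is not a witness.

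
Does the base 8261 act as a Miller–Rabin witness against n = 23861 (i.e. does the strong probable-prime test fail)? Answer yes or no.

yes

n − 1 = 23860 = 2^2 · 5965, so s = 2 and d = 5965.
By repeated squaring, 8261^5965 ≡ 13550 (mod 23861).
x_0 = 8261^5965 mod 23861 = 13550.
x_0 is neither 1 nor 23860, so continue squaring.
x_1 = 13550^2 mod 23861 = 15966.
Reached i = s−1 = 1 without hitting −1: 8261 is a Miller–Rabin witness and 23861 is composite.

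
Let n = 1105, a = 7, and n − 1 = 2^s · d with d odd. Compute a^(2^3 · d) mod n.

n − 1 = 1104 = 2^4 · 69, so s = 4 and d = 69.
x_0 = 7^69 mod 1105 = 827.
x_1 = 827^2 mod 1105 = 1039.
x_2 = 1039^2 mod 1105 = 1041.
x_3 = 1041^2 mod 1105 = 781.

781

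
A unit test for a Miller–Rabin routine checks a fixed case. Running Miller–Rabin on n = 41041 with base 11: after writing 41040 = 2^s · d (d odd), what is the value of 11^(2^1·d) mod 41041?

n − 1 = 41040 = 2^4 · 2565, so s = 4 and d = 2565.
x_0 = 11^2565 mod 41041 = 4103.
x_1 = 4103^2 mod 41041 = 7799.

7799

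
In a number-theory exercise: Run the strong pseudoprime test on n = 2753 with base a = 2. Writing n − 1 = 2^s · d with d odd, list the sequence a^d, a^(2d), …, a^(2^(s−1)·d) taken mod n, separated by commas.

36, 1296, 286, 1959, 2752, 1

n − 1 = 2752 = 2^6 · 43, so s = 6 and d = 43.
x_0 = 2^43 mod 2753 = 36.
x_1 = 36^2 mod 2753 = 1296.
x_2 = 1296^2 mod 2753 = 286.
x_3 = 286^2 mod 2753 = 1959.
x_4 = 1959^2 mod 2753 = 2752.
x_5 = 2752^2 mod 2753 = 1.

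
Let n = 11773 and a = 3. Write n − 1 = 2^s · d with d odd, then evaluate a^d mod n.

515

n − 1 = 11772 = 2^2 · 2943, so s = 2 and d = 2943.
3^2943 mod 11773 = 515.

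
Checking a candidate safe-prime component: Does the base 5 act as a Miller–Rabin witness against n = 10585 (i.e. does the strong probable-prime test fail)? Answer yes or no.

n − 1 = 10584 = 2^3 · 1323, so s = 3 and d = 1323.
x_0 = 5^1323 mod 10585 = 9395.
x_0 is neither 1 nor 10584, so continue squaring.
x_1 = 9395^2 mod 10585 = 8295.
x_2 = 8295^2 mod 10585 = 4525.
Reached i = s−1 = 2 without hitting −1: 5 is a Miller–Rabin witness and 10585 is composite.

yes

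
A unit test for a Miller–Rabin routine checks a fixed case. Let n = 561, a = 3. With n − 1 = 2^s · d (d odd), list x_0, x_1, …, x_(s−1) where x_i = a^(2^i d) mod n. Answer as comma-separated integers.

78, 474, 276, 441

n − 1 = 560 = 2^4 · 35, so s = 4 and d = 35.
x_0 = 3^35 mod 561 = 78.
x_1 = 78^2 mod 561 = 474.
x_2 = 474^2 mod 561 = 276.
x_3 = 276^2 mod 561 = 441.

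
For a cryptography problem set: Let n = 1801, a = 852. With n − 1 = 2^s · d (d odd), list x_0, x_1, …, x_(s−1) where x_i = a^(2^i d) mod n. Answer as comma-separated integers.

n − 1 = 1800 = 2^3 · 225, so s = 3 and d = 225.
x_0 = 852^225 mod 1801 = 464.
x_1 = 464^2 mod 1801 = 977.
x_2 = 977^2 mod 1801 = 1800.

464, 977, 1800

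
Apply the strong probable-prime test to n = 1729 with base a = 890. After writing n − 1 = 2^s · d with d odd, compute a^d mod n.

1464

n − 1 = 1728 = 2^6 · 27, so s = 6 and d = 27.
890^27 mod 1729 = 1464.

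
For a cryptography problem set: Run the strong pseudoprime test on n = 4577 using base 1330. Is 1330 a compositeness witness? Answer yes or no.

n − 1 = 4576 = 2^5 · 143, so s = 5 and d = 143.
x_0 = 1330^143 mod 4577 = 4576.
x_0 = 4576 ≡ −1, so 1330 is not a witness.

no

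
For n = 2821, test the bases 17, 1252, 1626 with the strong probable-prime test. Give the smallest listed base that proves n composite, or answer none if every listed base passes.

none

n − 1 = 2820 = 2^2 · 705, so s = 2 and d = 705.
Base 17: x_0 = 17^705 mod 2821 = 2820. x_0 = 2820 ≡ −1, so 17 is not a witness.
Base 1252: x_0 = 1252^705 mod 2821 = 2820. x_0 = 2820 ≡ −1, so 1252 is not a witness.
Base 1626: x_0 = 1626^705 mod 2821 = 1. x_0 = 1, so 1626 is not a witness.
No listed base is a witness for 2821.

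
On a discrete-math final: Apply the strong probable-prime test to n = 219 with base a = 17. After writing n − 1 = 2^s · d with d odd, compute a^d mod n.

n − 1 = 218 = 2^1 · 109, so s = 1 and d = 109.
Repeated squaring mod 219: 17^1 ≡ 17, 17^2 ≡ 70, 17^4 ≡ 82, 17^8 ≡ 154, 17^16 ≡ 64, 17^32 ≡ 154, 17^64 ≡ 64.
109 = 64 + 32 + 8 + 4 + 1, so 17^109 ≡ 64·154·154·82·17 ≡ 56 (mod 219).

56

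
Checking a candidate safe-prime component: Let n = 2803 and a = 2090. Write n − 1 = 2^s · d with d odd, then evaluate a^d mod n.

n − 1 = 2802 = 2^1 · 1401, so s = 1 and d = 1401.
2090^1401 mod 2803 = 2802.

2802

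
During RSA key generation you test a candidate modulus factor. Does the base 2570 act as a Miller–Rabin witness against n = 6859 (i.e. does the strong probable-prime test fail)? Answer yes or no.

yes

n − 1 = 6858 = 2^1 · 3429, so s = 1 and d = 3429.
x_0 = 2570^3429 mod 6859 = 3649.
x_0 ∉ {1, 6858} and s = 1, so 2570 is a Miller–Rabin witness and 6859 is composite.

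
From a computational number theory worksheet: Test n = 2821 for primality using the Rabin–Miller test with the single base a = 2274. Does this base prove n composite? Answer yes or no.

no

n − 1 = 2820 = 2^2 · 705, so s = 2 and d = 705.
x_0 = 2274^705 mod 2821 = 2820.
x_0 = 2820 ≡ −1, so 2274 is not a witness.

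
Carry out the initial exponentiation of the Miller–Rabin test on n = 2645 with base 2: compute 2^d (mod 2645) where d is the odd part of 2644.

2302

n − 1 = 2644 = 2^2 · 661, so s = 2 and d = 661.
2^661 mod 2645 = 2302.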